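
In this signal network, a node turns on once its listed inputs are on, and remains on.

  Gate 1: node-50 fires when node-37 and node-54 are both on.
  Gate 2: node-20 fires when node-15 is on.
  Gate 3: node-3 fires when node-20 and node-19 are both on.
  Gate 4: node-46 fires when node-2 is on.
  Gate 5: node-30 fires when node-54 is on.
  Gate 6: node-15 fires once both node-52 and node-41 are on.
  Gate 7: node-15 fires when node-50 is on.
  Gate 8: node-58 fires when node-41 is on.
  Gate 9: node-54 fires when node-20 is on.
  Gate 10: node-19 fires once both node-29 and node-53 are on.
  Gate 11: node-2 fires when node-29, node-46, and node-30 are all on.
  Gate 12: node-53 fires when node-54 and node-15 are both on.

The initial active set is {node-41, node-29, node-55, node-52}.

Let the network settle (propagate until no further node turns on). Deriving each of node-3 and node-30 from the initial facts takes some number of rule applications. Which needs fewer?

node-30: node-52 and node-41 are on, so node-15 fires (Gate 6). Gate 2: node-15 on → node-20 on. Gate 9: node-20 on → node-54 on. Gate 5: node-54 on → node-30 on. [4 rule applications]
node-3: Gate 6: node-52 and node-41 on → node-15 on. Gate 2: node-15 on → node-20 on. Gate 9: node-20 on → node-54 on. node-54 and node-15 are on, so node-53 fires (Gate 12). Gate 10: node-29 and node-53 on → node-19 on. node-20 and node-19 are on, so node-3 fires (Gate 3). [6 rule applications]
node-30 needs fewer.

node-30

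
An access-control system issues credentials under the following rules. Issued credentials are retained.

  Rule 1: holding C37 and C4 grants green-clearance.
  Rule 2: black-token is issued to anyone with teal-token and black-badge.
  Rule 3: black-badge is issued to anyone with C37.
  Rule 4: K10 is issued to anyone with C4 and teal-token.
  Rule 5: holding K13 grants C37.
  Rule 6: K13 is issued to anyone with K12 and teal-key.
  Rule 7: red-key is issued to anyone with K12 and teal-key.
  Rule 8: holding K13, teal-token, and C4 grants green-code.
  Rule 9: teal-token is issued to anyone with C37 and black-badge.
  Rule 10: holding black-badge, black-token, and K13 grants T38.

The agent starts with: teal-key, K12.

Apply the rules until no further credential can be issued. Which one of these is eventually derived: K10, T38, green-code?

Holding K12 and teal-key grants K13 (Rule 6).
Holding K13 grants C37 (Rule 5).
Holding C37 grants black-badge (Rule 3).
Holding C37 and black-badge grants teal-token (Rule 9).
Holding teal-token and black-badge grants black-token (Rule 2).
Holding black-badge, black-token, and K13 grants T38 (Rule 10).
green-code would need K13, teal-token, and C4 (Rule 8), but C4 is never granted. K10 would need C4 and teal-token (Rule 4), but C4 is never granted.

T38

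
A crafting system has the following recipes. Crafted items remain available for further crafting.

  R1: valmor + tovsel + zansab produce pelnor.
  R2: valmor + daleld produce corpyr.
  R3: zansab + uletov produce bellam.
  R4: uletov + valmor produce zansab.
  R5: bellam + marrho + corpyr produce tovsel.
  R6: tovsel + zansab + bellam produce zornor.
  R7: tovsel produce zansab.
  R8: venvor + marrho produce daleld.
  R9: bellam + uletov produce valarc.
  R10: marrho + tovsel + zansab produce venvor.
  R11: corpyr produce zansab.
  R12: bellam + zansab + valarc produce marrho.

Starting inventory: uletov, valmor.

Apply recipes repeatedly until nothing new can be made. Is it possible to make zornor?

No

zornor would need tovsel, zansab, and bellam (R6), but tovsel is never obtained.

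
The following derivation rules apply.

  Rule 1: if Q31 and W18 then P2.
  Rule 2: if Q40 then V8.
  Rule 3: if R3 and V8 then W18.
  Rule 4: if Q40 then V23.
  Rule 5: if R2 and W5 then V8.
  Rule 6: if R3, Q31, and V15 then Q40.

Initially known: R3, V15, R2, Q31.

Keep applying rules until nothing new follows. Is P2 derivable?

R3, Q31, and V15 hold, so Q40 follows (Rule 6).
Q40 holds, so V8 follows (Rule 2).
R3 and V8 hold, so W18 follows (Rule 3).
Q31 and W18 hold, so P2 follows (Rule 1).

Yes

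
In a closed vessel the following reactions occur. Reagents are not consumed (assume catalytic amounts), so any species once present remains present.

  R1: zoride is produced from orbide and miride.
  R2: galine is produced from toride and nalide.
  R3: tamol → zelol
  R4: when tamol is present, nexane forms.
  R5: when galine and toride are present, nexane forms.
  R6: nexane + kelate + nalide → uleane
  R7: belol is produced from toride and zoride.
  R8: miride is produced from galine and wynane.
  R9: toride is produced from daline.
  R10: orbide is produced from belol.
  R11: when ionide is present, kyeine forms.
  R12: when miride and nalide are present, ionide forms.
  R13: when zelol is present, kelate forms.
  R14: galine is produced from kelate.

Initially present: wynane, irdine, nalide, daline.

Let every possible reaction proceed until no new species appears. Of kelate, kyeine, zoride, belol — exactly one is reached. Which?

kyeine

daline present → toride forms (R9).
toride and nalide present → galine forms (R2).
galine and wynane present → miride forms (R8).
miride and nalide present → ionide forms (R12).
ionide present → kyeine forms (R11).
zoride would need orbide and miride (R1), but orbide never forms. belol would need toride and zoride (R7), but zoride never forms. kelate would need zelol (R13), but zelol never forms.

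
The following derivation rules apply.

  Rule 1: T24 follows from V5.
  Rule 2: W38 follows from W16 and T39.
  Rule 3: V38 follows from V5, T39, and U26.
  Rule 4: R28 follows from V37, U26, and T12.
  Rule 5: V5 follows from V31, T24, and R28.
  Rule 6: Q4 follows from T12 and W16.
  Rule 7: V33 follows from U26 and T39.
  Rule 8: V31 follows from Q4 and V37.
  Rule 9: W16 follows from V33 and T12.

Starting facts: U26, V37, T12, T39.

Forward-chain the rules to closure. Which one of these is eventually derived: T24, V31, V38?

U26 and T39 hold, so V33 follows (Rule 7).
From V33 and T12, Rule 9 gives W16.
From T12 and W16, Rule 6 gives Q4.
From Q4 and V37, Rule 8 gives V31.
T24 would need V5 (Rule 1), but V5 is never established. V38 would need V5, T39, and U26 (Rule 3), but V5 is never established.

V31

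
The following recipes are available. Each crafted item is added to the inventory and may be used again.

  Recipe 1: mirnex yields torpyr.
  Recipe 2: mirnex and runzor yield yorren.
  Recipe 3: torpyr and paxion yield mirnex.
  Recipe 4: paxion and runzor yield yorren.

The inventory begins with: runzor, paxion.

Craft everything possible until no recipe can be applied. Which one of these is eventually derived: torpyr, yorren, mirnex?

paxion and runzor → yorren (Recipe 4).
torpyr would need mirnex (Recipe 1), but mirnex is never obtained. mirnex would need torpyr and paxion (Recipe 3), but torpyr is never obtained.

yorren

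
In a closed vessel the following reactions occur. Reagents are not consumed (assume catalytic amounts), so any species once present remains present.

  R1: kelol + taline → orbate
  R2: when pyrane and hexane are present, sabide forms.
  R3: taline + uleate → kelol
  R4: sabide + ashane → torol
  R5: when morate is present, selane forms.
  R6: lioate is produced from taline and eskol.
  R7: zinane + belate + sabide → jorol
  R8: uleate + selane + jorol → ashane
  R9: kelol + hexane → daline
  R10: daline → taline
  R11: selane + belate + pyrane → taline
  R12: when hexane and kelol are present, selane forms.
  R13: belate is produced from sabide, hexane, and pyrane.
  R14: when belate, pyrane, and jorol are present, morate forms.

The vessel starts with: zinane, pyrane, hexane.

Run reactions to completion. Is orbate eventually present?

orbate would need kelol and taline (R1), but kelol never forms.

No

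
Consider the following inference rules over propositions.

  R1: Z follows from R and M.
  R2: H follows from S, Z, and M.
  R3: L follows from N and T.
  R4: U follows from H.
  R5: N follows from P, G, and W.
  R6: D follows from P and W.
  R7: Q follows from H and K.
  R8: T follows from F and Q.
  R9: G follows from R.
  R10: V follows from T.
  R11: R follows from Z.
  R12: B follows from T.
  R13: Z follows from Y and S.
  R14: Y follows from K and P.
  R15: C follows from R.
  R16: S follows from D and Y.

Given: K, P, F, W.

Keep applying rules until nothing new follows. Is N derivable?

From P and W, R6 gives D.
K and P hold, so Y follows (R14).
From D and Y, R16 gives S.
From Y and S, R13 gives Z.
Z holds, so R follows (R11).
From R, R9 gives G.
P, G, and W hold, so N follows (R5).

Yes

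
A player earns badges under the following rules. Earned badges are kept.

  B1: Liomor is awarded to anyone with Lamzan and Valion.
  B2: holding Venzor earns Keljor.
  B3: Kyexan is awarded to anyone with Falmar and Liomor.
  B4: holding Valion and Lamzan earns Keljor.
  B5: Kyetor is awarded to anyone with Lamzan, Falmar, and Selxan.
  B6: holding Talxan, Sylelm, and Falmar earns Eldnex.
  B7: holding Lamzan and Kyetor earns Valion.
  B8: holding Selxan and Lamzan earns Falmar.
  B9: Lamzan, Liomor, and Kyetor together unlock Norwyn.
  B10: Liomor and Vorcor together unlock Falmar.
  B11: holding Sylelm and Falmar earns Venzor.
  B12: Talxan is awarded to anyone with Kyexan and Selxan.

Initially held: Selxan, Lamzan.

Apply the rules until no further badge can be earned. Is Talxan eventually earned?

Yes

With Selxan and Lamzan, Falmar is earned (B8).
With Lamzan, Falmar, and Selxan, Kyetor is earned (B5).
With Lamzan and Kyetor, Valion is earned (B7).
With Lamzan and Valion, Liomor is earned (B1).
With Falmar and Liomor, Kyexan is earned (B3).
With Kyexan and Selxan, Talxan is earned (B12).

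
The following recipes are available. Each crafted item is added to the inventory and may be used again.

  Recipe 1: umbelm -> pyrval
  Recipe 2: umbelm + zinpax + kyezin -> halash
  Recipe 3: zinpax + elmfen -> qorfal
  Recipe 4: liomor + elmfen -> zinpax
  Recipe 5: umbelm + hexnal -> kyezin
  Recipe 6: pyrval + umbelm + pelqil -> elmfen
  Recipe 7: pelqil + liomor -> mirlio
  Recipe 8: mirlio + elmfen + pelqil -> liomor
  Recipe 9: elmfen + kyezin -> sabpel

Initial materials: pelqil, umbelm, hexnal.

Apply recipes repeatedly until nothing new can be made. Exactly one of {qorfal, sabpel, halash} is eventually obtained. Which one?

sabpel

umbelm + hexnal -> kyezin (Recipe 5).
umbelm -> pyrval (Recipe 1).
Using Recipe 6, pyrval, umbelm, and pelqil make elmfen.
Using Recipe 9, elmfen and kyezin make sabpel.
halash would need umbelm, zinpax, and kyezin (Recipe 2), but zinpax is never obtained. qorfal would need zinpax and elmfen (Recipe 3), but zinpax is never obtained.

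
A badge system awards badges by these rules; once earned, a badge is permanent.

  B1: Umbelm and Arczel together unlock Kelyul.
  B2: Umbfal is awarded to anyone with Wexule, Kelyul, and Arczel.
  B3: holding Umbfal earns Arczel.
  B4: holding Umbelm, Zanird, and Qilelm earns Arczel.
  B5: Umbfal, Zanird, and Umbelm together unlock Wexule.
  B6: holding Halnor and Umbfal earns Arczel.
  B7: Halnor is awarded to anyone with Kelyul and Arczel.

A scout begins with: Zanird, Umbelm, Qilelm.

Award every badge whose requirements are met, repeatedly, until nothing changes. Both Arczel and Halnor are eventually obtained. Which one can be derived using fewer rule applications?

Arczel

Arczel: With Umbelm, Zanird, and Qilelm, Arczel is earned (B4). [1 rule application]
Halnor: With Umbelm, Zanird, and Qilelm, Arczel is earned (B4). With Umbelm and Arczel, Kelyul is earned (B1). With Kelyul and Arczel, Halnor is earned (B7). [3 rule applications]
Arczel needs fewer.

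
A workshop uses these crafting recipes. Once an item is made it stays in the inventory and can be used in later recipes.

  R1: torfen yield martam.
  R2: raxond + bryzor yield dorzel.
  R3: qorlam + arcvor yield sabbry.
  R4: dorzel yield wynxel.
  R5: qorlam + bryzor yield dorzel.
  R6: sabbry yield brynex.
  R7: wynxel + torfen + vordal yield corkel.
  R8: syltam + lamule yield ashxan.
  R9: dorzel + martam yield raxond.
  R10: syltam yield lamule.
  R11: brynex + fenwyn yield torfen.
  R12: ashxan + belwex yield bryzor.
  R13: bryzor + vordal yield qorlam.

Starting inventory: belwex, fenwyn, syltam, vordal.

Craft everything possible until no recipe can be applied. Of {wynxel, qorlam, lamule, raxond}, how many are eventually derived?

Using R10, syltam makes lamule.
Using R8, syltam and lamule make ashxan.
ashxan + belwex → bryzor (R12).
Using R13, bryzor and vordal make qorlam.
qorlam + bryzor → dorzel (R5).
Using R4, dorzel makes wynxel.
wynxel: reached.
qorlam: reached.
lamule: reached.
raxond would need dorzel and martam (R9), but martam is never obtained.
Reached: wynxel, qorlam, and lamule — 3 of the 4.

3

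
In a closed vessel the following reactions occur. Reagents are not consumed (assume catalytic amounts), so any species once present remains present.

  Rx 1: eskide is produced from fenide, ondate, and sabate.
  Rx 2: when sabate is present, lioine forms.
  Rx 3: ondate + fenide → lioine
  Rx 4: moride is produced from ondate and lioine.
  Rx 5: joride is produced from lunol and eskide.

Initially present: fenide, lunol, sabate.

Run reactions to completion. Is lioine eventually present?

Yes

sabate present → lioine forms (Rx 2).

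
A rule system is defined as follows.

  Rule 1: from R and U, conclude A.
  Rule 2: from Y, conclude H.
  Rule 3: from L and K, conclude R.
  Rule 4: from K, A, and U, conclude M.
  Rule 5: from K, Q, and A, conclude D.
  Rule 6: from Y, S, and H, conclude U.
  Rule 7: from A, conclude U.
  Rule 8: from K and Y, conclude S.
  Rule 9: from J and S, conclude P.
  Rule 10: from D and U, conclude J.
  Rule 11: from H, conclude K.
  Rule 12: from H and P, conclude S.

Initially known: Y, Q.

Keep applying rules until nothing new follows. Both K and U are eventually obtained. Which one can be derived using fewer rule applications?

K

K: Y holds, so H follows (Rule 2). H holds, so K follows (Rule 11). [2 rule applications]
U: From Y, Rule 2 gives H. H holds, so K follows (Rule 11). From K and Y, Rule 8 gives S. From Y, S, and H, Rule 6 gives U. [4 rule applications]
K needs fewer.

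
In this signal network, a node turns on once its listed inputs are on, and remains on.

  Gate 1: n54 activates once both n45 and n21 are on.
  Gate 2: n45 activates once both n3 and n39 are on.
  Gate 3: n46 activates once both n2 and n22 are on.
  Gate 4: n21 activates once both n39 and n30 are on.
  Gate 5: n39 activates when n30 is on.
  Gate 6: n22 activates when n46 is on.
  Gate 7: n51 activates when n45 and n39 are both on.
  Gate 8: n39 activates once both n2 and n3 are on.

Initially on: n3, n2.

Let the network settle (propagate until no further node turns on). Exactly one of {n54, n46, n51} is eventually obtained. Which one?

n2 and n3 are on, so n39 activates (Gate 8).
Gate 2: n3 and n39 on → n45 on.
n45 and n39 are on, so n51 activates (Gate 7).
n46 would need n2 and n22 (Gate 3), but n22 never turns on. n54 would need n45 and n21 (Gate 1), but n21 never turns on.

n51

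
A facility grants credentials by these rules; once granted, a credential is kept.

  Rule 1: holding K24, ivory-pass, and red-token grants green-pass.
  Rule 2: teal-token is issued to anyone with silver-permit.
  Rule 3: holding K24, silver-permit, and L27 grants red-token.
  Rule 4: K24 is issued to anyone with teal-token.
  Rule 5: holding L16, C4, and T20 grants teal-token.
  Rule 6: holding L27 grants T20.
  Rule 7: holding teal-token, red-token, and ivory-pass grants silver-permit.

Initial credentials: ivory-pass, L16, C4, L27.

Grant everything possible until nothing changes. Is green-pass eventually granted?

green-pass would need K24, ivory-pass, and red-token (Rule 1), but red-token is never granted.

No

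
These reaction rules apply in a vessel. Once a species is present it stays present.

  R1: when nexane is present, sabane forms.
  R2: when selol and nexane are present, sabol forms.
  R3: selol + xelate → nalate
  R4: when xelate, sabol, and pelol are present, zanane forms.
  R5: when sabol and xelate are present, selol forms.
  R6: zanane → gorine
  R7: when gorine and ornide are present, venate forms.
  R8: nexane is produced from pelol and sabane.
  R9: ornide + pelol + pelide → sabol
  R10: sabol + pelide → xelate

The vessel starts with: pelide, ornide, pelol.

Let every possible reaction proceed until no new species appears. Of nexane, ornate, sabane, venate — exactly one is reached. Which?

venate

ornide, pelol, and pelide present → sabol forms (R9).
sabol and pelide present → xelate forms (R10).
xelate, sabol, and pelol present → zanane forms (R4).
zanane present → gorine forms (R6).
gorine and ornide present → venate forms (R7).
No rule produces ornate, and it is not given. nexane would need pelol and sabane (R8), but sabane never forms. sabane would need nexane (R1), but nexane never forms.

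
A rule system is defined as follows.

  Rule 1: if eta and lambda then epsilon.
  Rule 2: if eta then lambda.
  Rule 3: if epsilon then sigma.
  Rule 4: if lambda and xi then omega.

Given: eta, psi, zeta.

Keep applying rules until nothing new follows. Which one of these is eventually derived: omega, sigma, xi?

From eta, Rule 2 gives lambda.
eta and lambda hold, so epsilon follows (Rule 1).
From epsilon, Rule 3 gives sigma.
omega would need lambda and xi (Rule 4), but xi is never established. No rule produces xi, and it is not given.

sigma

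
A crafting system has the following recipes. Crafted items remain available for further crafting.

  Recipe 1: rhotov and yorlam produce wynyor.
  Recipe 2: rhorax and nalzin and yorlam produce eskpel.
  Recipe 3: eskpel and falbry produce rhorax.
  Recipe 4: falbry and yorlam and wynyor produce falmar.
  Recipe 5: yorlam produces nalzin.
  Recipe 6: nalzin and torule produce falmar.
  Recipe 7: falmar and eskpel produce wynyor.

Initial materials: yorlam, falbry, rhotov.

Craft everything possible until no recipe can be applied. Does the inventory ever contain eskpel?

eskpel would need rhorax, nalzin, and yorlam (Recipe 2), but rhorax is never obtained.

No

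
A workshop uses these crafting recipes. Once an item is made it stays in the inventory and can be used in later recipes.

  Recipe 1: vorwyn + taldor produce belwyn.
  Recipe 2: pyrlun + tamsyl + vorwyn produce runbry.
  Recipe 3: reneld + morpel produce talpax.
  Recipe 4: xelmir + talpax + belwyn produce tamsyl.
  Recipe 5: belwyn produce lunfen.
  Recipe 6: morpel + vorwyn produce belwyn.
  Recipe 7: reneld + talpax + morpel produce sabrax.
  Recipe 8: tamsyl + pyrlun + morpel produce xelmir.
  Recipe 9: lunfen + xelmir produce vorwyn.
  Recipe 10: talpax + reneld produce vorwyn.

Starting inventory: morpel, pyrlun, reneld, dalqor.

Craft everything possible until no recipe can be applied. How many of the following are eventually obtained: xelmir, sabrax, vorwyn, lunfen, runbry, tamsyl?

3

reneld + morpel → talpax (Recipe 3).
Using Recipe 7, reneld, talpax, and morpel make sabrax.
talpax + reneld → vorwyn (Recipe 10).
Using Recipe 6, morpel and vorwyn make belwyn.
belwyn → lunfen (Recipe 5).
xelmir would need tamsyl, pyrlun, and morpel (Recipe 8), but tamsyl is never obtained.
sabrax: reached.
vorwyn: reached.
lunfen: reached.
runbry would need pyrlun, tamsyl, and vorwyn (Recipe 2), but tamsyl is never obtained.
tamsyl would need xelmir, talpax, and belwyn (Recipe 4), but xelmir is never obtained.
Reached: sabrax, vorwyn, and lunfen — 3 of the 6.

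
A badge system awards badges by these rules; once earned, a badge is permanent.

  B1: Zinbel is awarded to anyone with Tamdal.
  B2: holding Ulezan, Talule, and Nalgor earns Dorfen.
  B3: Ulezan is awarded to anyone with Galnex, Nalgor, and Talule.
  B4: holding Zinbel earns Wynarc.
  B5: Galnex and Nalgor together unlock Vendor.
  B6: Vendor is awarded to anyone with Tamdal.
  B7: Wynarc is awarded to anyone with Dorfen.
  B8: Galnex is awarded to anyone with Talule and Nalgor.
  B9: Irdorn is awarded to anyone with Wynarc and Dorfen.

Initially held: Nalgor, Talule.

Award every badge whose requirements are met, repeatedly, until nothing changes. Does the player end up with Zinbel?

No

Zinbel would need Tamdal (B1), but Tamdal is never earned.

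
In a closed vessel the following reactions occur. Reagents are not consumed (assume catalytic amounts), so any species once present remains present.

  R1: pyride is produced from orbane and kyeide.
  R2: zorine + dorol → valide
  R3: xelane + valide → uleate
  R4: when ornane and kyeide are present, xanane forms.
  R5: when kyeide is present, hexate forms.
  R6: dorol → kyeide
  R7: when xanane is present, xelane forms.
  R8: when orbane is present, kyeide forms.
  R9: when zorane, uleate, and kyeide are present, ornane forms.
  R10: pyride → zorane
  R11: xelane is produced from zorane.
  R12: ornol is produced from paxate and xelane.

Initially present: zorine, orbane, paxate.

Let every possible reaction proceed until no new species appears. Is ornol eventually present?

orbane present → kyeide forms (R8).
orbane and kyeide present → pyride forms (R1).
pyride present → zorane forms (R10).
zorane present → xelane forms (R11).
paxate and xelane present → ornol forms (R12).

Yes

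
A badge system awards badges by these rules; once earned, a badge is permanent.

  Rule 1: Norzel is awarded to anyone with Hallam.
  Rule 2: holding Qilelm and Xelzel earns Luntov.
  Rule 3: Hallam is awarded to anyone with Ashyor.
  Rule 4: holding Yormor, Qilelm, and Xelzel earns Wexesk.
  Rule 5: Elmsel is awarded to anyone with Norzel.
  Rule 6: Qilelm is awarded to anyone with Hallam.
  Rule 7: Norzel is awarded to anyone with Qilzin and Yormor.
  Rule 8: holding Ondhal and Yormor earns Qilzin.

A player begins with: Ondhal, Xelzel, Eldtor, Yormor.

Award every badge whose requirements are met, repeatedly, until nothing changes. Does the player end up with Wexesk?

No

Wexesk would need Yormor, Qilelm, and Xelzel (Rule 4), but Qilelm is never earned.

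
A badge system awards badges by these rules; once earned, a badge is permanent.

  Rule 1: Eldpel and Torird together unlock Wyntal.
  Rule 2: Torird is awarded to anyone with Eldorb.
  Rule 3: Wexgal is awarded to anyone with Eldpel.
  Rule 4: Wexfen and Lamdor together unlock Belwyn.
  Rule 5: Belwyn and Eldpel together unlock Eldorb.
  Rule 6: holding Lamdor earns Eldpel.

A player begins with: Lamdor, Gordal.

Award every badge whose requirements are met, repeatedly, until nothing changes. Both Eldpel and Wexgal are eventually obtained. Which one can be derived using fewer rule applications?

Eldpel

Eldpel: With Lamdor, Eldpel is earned (Rule 6). [1 rule application]
Wexgal: With Lamdor, Eldpel is earned (Rule 6). With Eldpel, Wexgal is earned (Rule 3). [2 rule applications]
Eldpel needs fewer.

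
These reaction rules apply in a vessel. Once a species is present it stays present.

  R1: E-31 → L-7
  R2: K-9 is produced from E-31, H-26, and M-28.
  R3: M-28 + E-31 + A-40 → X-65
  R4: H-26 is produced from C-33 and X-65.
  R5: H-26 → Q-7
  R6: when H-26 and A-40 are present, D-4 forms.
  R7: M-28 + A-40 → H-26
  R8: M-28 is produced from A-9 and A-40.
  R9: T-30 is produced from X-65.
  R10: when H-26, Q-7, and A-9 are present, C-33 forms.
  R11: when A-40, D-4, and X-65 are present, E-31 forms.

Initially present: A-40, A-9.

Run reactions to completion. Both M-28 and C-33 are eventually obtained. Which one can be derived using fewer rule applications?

M-28

M-28: A-9 and A-40 present → M-28 forms (R8). [1 rule application]
C-33: A-9 and A-40 present → M-28 forms (R8). M-28 and A-40 present → H-26 forms (R7). H-26 present → Q-7 forms (R5). H-26, Q-7, and A-9 present → C-33 forms (R10). [4 rule applications]
M-28 needs fewer.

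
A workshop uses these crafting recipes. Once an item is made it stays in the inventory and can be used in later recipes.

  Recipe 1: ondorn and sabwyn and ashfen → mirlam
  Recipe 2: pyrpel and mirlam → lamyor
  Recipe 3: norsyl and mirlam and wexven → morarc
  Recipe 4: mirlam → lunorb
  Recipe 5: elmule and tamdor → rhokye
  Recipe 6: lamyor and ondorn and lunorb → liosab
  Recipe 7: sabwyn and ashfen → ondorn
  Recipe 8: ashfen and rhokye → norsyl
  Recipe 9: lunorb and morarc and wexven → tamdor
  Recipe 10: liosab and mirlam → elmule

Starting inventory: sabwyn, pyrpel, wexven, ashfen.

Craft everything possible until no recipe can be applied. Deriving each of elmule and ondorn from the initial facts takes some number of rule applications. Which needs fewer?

ondorn: sabwyn and ashfen → ondorn (Recipe 7). [1 rule application]
elmule: Using Recipe 7, sabwyn and ashfen make ondorn. Using Recipe 1, ondorn, sabwyn, and ashfen make mirlam. Using Recipe 2, pyrpel and mirlam make lamyor. Using Recipe 4, mirlam makes lunorb. lamyor and ondorn and lunorb → liosab (Recipe 6). liosab and mirlam → elmule (Recipe 10). [6 rule applications]
ondorn needs fewer.

ondorn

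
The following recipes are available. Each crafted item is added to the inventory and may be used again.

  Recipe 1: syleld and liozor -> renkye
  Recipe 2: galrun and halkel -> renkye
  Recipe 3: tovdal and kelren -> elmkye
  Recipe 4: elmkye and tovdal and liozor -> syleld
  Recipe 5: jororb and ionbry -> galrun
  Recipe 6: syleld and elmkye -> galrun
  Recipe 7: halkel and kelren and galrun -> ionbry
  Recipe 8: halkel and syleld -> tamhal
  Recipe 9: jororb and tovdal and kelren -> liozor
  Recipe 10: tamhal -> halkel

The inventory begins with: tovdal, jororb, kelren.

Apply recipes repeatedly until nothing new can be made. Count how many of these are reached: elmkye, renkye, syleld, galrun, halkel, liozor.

tovdal and kelren -> elmkye (Recipe 3).
Using Recipe 9, jororb, tovdal, and kelren make liozor.
Using Recipe 4, elmkye, tovdal, and liozor make syleld.
Using Recipe 1, syleld and liozor make renkye.
Using Recipe 6, syleld and elmkye make galrun.
elmkye: reached.
renkye: reached.
syleld: reached.
galrun: reached.
halkel would need tamhal (Recipe 10), but tamhal is never obtained.
liozor: reached.
Reached: elmkye, renkye, syleld, galrun, and liozor — 5 of the 6.

5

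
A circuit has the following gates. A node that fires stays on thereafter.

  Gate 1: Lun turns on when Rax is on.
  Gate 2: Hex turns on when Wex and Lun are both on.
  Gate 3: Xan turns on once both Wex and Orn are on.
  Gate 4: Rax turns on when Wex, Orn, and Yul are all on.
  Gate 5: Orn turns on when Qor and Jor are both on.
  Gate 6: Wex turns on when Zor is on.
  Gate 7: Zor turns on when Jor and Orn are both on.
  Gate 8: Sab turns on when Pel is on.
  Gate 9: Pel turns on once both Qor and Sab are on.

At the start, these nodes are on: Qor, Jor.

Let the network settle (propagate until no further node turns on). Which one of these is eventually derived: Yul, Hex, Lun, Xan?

Gate 5: Qor and Jor on → Orn on.
Gate 7: Jor and Orn on → Zor on.
Zor is on, so Wex turns on (Gate 6).
Gate 3: Wex and Orn on → Xan on.
Lun would need Rax (Gate 1), but Rax never turns on. No rule produces Yul, and it is not given. Hex would need Wex and Lun (Gate 2), but Lun never turns on.

Xan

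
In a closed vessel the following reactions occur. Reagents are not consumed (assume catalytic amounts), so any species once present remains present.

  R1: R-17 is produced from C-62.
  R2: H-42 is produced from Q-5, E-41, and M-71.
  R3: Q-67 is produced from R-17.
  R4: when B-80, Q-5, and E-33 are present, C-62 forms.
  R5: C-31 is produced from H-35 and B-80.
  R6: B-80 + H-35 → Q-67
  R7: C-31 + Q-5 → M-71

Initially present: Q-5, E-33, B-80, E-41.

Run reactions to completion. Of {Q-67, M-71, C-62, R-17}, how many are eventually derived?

B-80, Q-5, and E-33 present → C-62 forms (R4).
C-62 present → R-17 forms (R1).
R-17 present → Q-67 forms (R3).
Q-67: reached.
M-71 would need C-31 and Q-5 (R7), but C-31 never forms.
C-62: reached.
R-17: reached.
Reached: Q-67, C-62, and R-17 — 3 of the 4.

3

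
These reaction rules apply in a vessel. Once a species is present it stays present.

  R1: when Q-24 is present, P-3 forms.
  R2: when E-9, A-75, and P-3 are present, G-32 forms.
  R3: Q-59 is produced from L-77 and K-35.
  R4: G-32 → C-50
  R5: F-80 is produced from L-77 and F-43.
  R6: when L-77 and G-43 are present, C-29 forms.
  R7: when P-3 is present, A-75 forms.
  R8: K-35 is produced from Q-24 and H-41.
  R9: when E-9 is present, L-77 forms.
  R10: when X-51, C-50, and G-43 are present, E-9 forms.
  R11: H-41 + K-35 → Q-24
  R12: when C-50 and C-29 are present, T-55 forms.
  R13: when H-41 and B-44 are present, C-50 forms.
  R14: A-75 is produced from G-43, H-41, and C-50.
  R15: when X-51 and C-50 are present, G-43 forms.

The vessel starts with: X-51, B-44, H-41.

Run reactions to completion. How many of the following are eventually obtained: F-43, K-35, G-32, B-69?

0

No rule produces F-43, and it is not given.
K-35 would need Q-24 and H-41 (R8), but Q-24 never forms.
G-32 would need E-9, A-75, and P-3 (R2), but P-3 never forms.
No rule produces B-69, and it is not given.
None of the 4 are reached.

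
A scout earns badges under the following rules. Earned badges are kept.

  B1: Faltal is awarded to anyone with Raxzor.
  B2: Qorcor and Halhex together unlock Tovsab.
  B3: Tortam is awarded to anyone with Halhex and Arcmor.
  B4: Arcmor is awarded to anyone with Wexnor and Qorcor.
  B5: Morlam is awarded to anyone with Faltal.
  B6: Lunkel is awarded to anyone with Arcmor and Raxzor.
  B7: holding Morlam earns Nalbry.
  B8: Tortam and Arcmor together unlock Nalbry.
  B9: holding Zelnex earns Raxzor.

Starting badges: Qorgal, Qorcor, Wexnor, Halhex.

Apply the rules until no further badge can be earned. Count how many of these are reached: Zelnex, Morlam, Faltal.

0

No rule produces Zelnex, and it is not given.
Morlam would need Faltal (B5), but Faltal is never earned.
Faltal would need Raxzor (B1), but Raxzor is never earned.
None of the 3 are reached.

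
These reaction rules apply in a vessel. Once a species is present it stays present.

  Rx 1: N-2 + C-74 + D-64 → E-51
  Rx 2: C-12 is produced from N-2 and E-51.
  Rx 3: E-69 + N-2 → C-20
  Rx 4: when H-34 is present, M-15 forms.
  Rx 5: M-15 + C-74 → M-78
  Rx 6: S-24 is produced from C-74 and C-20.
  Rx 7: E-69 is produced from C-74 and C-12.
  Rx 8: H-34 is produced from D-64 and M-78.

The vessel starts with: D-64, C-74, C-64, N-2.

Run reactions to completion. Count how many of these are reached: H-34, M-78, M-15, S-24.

N-2, C-74, and D-64 present → E-51 forms (Rx 1).
N-2 and E-51 present → C-12 forms (Rx 2).
C-74 and C-12 present → E-69 forms (Rx 7).
E-69 and N-2 present → C-20 forms (Rx 3).
C-74 and C-20 present → S-24 forms (Rx 6).
H-34 would need D-64 and M-78 (Rx 8), but M-78 never forms.
M-78 would need M-15 and C-74 (Rx 5), but M-15 never forms.
M-15 would need H-34 (Rx 4), but H-34 never forms.
S-24: reached.
Reached: S-24 — 1 of the 4.

1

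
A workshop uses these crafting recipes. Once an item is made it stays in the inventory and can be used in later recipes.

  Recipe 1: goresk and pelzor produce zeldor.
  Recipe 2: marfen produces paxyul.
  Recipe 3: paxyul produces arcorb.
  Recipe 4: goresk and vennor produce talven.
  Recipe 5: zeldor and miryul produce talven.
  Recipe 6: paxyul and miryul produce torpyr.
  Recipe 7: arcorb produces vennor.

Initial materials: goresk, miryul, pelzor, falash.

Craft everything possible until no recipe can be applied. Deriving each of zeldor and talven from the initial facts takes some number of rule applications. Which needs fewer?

zeldor: goresk and pelzor → zeldor (Recipe 1). [1 rule application]
talven: Using Recipe 1, goresk and pelzor make zeldor. Using Recipe 5, zeldor and miryul make talven. [2 rule applications]
zeldor needs fewer.

zeldor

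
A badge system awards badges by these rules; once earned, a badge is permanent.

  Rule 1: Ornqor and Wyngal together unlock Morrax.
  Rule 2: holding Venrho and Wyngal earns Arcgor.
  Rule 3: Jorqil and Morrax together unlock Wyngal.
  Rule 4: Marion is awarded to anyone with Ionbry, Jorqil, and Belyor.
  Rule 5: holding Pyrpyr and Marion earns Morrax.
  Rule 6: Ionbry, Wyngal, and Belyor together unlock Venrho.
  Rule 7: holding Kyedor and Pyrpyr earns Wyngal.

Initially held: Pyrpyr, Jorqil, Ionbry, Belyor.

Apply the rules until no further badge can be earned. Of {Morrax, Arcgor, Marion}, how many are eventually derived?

With Ionbry, Jorqil, and Belyor, Marion is earned (Rule 4).
With Pyrpyr and Marion, Morrax is earned (Rule 5).
With Jorqil and Morrax, Wyngal is earned (Rule 3).
With Ionbry, Wyngal, and Belyor, Venrho is earned (Rule 6).
With Venrho and Wyngal, Arcgor is earned (Rule 2).
Morrax: reached.
Arcgor: reached.
Marion: reached.
All 3 are reached.

3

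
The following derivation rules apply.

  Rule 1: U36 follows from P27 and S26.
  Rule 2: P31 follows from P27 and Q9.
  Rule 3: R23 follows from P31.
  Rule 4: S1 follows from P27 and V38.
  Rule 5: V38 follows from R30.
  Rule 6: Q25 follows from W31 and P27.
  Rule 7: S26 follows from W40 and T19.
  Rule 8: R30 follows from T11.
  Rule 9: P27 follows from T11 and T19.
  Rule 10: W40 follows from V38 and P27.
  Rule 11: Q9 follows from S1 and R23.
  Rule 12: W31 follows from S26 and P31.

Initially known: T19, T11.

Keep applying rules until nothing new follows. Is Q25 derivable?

No

Q25 would need W31 and P27 (Rule 6), but W31 is never established.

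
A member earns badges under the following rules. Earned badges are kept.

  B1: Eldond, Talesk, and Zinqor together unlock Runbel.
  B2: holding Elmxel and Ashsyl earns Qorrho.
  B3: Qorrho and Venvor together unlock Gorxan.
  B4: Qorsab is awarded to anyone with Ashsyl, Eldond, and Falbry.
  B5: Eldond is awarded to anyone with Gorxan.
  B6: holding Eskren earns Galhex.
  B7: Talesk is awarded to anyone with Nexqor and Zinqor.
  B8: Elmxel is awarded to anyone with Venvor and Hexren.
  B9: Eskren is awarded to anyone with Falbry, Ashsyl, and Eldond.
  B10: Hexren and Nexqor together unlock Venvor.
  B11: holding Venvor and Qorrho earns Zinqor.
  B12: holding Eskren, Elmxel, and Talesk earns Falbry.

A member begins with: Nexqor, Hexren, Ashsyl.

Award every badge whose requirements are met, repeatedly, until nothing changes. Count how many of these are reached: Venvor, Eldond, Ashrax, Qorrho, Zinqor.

With Hexren and Nexqor, Venvor is earned (B10).
With Venvor and Hexren, Elmxel is earned (B8).
With Elmxel and Ashsyl, Qorrho is earned (B2).
With Qorrho and Venvor, Gorxan is earned (B3).
With Venvor and Qorrho, Zinqor is earned (B11).
With Gorxan, Eldond is earned (B5).
Venvor: reached.
Eldond: reached.
No rule produces Ashrax, and it is not given.
Qorrho: reached.
Zinqor: reached.
Reached: Venvor, Eldond, Qorrho, and Zinqor — 4 of the 5.

4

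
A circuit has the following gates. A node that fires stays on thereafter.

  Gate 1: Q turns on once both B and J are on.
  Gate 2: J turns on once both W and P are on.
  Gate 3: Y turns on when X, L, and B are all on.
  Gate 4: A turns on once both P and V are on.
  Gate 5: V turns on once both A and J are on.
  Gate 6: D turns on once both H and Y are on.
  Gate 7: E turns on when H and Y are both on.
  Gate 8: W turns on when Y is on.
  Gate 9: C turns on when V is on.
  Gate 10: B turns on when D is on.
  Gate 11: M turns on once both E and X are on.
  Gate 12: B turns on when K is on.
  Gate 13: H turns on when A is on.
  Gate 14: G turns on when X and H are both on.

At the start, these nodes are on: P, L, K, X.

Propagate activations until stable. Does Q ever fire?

Yes

K is on, so B turns on (Gate 12).
X, L, and B are on, so Y turns on (Gate 3).
Gate 8: Y on → W on.
W and P are on, so J turns on (Gate 2).
B and J are on, so Q turns on (Gate 1).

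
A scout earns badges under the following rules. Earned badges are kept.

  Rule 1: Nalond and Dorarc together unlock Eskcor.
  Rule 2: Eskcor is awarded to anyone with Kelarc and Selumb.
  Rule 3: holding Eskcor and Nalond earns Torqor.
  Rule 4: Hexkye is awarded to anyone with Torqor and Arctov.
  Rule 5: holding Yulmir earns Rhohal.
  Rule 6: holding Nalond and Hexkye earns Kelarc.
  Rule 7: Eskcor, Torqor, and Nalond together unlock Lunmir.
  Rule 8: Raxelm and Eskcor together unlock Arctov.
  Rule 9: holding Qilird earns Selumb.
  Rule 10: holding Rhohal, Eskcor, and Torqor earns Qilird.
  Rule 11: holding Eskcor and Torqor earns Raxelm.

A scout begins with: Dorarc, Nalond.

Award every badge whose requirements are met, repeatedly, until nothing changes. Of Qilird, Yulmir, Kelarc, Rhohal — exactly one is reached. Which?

Kelarc

With Nalond and Dorarc, Eskcor is earned (Rule 1).
With Eskcor and Nalond, Torqor is earned (Rule 3).
With Eskcor and Torqor, Raxelm is earned (Rule 11).
With Raxelm and Eskcor, Arctov is earned (Rule 8).
With Torqor and Arctov, Hexkye is earned (Rule 4).
With Nalond and Hexkye, Kelarc is earned (Rule 6).
Qilird would need Rhohal, Eskcor, and Torqor (Rule 10), but Rhohal is never earned. Rhohal would need Yulmir (Rule 5), but Yulmir is never earned. No rule produces Yulmir, and it is not given.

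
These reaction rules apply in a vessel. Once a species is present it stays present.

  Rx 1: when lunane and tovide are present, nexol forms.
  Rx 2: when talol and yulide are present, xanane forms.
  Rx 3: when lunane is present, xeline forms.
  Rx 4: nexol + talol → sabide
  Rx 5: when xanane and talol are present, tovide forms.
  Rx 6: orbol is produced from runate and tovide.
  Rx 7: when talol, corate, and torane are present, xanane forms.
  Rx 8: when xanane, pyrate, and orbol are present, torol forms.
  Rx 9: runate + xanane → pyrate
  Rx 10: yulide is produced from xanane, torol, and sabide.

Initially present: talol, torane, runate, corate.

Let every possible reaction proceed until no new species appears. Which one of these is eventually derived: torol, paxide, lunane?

talol, corate, and torane present → xanane forms (Rx 7).
runate and xanane present → pyrate forms (Rx 9).
xanane and talol present → tovide forms (Rx 5).
runate and tovide present → orbol forms (Rx 6).
xanane, pyrate, and orbol present → torol forms (Rx 8).
No rule produces lunane, and it is not given. No rule produces paxide, and it is not given.

torol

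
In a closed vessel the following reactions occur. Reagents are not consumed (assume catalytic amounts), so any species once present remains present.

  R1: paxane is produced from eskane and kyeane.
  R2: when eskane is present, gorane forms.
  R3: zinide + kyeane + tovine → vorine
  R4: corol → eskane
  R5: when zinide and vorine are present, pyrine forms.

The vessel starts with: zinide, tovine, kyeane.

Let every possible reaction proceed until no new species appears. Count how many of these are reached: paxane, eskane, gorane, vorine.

zinide, kyeane, and tovine present → vorine forms (R3).
paxane would need eskane and kyeane (R1), but eskane never forms.
eskane would need corol (R4), but corol never forms.
gorane would need eskane (R2), but eskane never forms.
vorine: reached.
Reached: vorine — 1 of the 4.

1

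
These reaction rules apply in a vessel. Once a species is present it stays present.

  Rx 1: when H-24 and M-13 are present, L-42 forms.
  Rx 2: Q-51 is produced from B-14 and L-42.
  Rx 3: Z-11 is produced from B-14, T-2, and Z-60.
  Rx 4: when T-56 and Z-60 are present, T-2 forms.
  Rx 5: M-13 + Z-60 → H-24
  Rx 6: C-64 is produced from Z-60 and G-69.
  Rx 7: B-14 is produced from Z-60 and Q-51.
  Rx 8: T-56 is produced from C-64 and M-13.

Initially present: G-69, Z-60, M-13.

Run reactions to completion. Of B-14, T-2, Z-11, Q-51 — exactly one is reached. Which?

T-2

Z-60 and G-69 present → C-64 forms (Rx 6).
C-64 and M-13 present → T-56 forms (Rx 8).
T-56 and Z-60 present → T-2 forms (Rx 4).
B-14 would need Z-60 and Q-51 (Rx 7), but Q-51 never forms. Z-11 would need B-14, T-2, and Z-60 (Rx 3), but B-14 never forms. Q-51 would need B-14 and L-42 (Rx 2), but B-14 never forms.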